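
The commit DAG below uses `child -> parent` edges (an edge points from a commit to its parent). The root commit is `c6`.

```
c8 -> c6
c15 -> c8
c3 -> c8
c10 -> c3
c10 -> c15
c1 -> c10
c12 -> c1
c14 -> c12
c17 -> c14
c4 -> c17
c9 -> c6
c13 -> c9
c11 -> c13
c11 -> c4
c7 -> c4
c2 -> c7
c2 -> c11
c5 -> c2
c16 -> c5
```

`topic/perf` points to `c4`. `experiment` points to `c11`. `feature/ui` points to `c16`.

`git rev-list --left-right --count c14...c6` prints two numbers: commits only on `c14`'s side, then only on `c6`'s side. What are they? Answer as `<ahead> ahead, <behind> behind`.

7 ahead, 0 behind

Reachable from c14: {c1, c10, c12, c14, c15, c3, c6, c8}.
Reachable from c6: {c6}.
Only in c14's history (ahead): {c1, c10, c12, c14, c15, c3, c8} — 7.
Only in c6's history (behind): {} — 0.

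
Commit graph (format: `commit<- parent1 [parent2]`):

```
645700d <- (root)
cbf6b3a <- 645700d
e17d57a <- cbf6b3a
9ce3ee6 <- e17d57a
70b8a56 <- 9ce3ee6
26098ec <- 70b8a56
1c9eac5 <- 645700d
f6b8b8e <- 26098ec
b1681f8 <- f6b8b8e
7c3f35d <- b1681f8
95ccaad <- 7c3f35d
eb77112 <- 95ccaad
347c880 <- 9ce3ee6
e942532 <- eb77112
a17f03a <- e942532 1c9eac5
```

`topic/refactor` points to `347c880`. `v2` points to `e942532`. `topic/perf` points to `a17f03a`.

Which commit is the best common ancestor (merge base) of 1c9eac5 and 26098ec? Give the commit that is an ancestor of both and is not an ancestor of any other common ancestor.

Ancestors of 1c9eac5: {1c9eac5, 645700d}.
Ancestors of 26098ec: {26098ec, 645700d, 70b8a56, 9ce3ee6, cbf6b3a, e17d57a}.
Common ancestors: {645700d}.
The only common ancestor is 645700d, so it is the merge base.

645700d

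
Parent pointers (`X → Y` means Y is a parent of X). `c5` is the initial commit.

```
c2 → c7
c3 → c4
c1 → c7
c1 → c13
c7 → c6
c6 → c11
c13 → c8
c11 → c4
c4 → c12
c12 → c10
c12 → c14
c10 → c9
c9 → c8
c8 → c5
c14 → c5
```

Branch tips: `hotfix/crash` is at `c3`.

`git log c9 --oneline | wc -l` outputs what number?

Walking parent pointers from c9: reachable set = {c5, c8, c9}.
That is 3 commits.

3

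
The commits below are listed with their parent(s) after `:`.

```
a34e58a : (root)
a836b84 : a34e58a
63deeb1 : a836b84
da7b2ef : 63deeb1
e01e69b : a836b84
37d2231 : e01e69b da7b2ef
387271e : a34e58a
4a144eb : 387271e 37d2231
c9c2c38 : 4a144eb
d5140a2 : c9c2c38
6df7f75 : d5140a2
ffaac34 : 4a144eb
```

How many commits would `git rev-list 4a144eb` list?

Walking parent pointers from 4a144eb: reachable set = {37d2231, 387271e, 4a144eb, 63deeb1, a34e58a, a836b84, da7b2ef, e01e69b}.
That is 8 commits.

8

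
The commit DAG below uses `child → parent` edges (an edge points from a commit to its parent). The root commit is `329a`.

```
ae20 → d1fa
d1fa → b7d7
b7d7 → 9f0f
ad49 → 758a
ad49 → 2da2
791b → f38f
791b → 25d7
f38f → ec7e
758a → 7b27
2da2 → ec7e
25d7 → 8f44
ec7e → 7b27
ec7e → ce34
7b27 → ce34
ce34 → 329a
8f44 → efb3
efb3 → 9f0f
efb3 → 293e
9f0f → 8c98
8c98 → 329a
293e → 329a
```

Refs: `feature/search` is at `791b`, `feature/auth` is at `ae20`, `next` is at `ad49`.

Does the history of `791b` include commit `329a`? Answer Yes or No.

Ancestors of 791b (commits reachable by following parents): {25d7, 293e, 329a, 791b, 7b27, 8c98, 8f44, 9f0f, ce34, ec7e, efb3, f38f}.
329a is in that set, so it is an ancestor of 791b.

Yes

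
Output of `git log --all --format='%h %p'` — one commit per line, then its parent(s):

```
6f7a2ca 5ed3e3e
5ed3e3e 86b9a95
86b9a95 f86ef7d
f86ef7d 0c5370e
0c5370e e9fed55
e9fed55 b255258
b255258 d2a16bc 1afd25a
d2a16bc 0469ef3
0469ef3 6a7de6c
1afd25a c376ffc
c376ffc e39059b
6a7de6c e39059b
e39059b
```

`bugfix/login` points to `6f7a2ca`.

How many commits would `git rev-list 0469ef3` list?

3

Walking parent pointers from 0469ef3: reachable set = {0469ef3, 6a7de6c, e39059b}.
That is 3 commits.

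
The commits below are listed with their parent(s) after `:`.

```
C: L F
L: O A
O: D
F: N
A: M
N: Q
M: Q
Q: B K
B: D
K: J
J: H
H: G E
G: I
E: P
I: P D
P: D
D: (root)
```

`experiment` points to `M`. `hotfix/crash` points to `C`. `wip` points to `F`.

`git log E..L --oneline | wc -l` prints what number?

11

Reachable from L: {A, B, D, E, G, H, I, J, K, L, M, O, P, Q}.
Reachable from E: {D, E, P}.
In L's history but not E's: {A, B, G, H, I, J, K, L, M, O, Q} — 11 commits.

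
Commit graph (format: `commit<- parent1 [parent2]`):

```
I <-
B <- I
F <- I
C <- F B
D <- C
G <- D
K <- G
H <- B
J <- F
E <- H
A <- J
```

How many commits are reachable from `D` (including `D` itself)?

5

Walking parent pointers from D: reachable set = {B, C, D, F, I}.
That is 5 commits.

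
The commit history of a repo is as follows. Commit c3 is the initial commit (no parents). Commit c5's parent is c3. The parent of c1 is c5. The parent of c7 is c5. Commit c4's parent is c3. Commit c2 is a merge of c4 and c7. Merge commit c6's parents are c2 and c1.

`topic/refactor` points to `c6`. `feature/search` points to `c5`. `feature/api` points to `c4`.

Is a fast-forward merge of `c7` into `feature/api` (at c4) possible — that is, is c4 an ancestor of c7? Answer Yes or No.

A fast-forward from c4 to c7 is possible iff c4 is an ancestor of c7.
Ancestors of c7: {c3, c5, c7}.
c4 is not among them, so fast-forward is not possible.

No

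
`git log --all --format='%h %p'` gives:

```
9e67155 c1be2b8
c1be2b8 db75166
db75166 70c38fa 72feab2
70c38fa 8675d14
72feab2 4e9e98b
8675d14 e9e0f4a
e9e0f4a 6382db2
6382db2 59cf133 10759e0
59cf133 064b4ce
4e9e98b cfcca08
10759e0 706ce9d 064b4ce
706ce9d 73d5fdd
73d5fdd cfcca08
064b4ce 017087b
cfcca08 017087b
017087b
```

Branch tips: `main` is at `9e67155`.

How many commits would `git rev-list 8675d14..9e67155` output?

6

Reachable from 9e67155: {017087b, 064b4ce, 10759e0, 4e9e98b, 59cf133, 6382db2, 706ce9d, 70c38fa, 72feab2, 73d5fdd, 8675d14, 9e67155, c1be2b8, cfcca08, db75166, e9e0f4a}.
Reachable from 8675d14: {017087b, 064b4ce, 10759e0, 59cf133, 6382db2, 706ce9d, 73d5fdd, 8675d14, cfcca08, e9e0f4a}.
In 9e67155's history but not 8675d14's: {4e9e98b, 70c38fa, 72feab2, 9e67155, c1be2b8, db75166} — 6 commits.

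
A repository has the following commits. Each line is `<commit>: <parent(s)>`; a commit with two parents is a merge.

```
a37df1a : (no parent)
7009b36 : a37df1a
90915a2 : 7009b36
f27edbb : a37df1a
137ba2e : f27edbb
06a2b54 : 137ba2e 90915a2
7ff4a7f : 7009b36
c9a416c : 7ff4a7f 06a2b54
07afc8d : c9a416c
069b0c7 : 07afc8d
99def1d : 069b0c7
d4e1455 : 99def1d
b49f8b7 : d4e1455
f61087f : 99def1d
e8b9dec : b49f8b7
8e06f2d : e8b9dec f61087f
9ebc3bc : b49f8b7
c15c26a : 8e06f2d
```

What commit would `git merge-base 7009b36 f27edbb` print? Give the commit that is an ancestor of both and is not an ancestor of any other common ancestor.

Ancestors of 7009b36: {7009b36, a37df1a}.
Ancestors of f27edbb: {a37df1a, f27edbb}.
Common ancestors: {a37df1a}.
The only common ancestor is a37df1a, so it is the merge base.

a37df1a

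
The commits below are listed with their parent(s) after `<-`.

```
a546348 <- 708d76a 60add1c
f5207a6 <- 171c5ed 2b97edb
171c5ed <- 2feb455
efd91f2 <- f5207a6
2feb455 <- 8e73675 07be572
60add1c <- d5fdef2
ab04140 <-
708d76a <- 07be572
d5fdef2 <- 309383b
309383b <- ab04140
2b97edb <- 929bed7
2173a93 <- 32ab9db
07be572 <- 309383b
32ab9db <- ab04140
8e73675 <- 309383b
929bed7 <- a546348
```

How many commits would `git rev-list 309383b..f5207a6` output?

Reachable from f5207a6: {07be572, 171c5ed, 2b97edb, 2feb455, 309383b, 60add1c, 708d76a, 8e73675, 929bed7, a546348, ab04140, d5fdef2, f5207a6}.
Reachable from 309383b: {309383b, ab04140}.
In f5207a6's history but not 309383b's: {07be572, 171c5ed, 2b97edb, 2feb455, 60add1c, 708d76a, 8e73675, 929bed7, a546348, d5fdef2, f5207a6} — 11 commits.

11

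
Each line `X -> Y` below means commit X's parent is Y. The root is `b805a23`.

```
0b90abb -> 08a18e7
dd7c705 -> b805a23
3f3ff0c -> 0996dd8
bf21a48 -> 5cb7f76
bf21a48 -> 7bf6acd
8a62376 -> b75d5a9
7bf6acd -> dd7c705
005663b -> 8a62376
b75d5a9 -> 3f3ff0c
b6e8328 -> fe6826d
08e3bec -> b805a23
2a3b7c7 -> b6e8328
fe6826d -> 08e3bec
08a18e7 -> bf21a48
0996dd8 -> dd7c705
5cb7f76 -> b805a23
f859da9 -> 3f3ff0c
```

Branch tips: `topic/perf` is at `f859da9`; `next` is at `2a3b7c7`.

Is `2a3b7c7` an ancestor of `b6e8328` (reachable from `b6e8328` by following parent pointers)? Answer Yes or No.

No

Ancestors of b6e8328: {08e3bec, b6e8328, b805a23, fe6826d}.
2a3b7c7 is not in that set, so it is not an ancestor of b6e8328.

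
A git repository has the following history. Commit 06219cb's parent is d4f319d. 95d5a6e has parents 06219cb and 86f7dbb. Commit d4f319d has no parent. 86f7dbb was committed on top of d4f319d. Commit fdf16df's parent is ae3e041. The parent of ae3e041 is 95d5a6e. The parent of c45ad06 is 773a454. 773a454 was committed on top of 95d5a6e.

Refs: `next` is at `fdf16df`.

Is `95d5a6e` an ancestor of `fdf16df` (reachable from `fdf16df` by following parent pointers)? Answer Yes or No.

Ancestors of fdf16df (commits reachable by following parents): {06219cb, 86f7dbb, 95d5a6e, ae3e041, d4f319d, fdf16df}.
95d5a6e is in that set, so it is an ancestor of fdf16df.

Yes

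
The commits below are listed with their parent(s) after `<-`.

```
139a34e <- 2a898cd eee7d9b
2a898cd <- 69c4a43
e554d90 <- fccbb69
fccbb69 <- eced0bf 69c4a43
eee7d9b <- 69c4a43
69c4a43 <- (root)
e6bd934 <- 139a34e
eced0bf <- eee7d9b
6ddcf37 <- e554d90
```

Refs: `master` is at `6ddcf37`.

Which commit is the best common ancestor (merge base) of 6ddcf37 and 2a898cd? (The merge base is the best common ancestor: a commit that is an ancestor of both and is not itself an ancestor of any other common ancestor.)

Ancestors of 6ddcf37: {69c4a43, 6ddcf37, e554d90, eced0bf, eee7d9b, fccbb69}.
Ancestors of 2a898cd: {2a898cd, 69c4a43}.
Common ancestors: {69c4a43}.
The only common ancestor is 69c4a43, so it is the merge base.

69c4a43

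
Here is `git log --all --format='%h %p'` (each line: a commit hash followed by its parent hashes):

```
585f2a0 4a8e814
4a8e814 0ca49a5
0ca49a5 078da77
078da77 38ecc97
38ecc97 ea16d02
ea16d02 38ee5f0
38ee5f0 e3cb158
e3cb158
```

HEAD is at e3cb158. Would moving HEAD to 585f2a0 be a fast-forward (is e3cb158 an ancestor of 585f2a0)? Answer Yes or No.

Yes

A fast-forward from e3cb158 to 585f2a0 is possible iff e3cb158 is an ancestor of 585f2a0.
Ancestors of 585f2a0: {078da77, 0ca49a5, 38ecc97, 38ee5f0, 4a8e814, 585f2a0, e3cb158, ea16d02}.
e3cb158 is among them, so fast-forward is possible.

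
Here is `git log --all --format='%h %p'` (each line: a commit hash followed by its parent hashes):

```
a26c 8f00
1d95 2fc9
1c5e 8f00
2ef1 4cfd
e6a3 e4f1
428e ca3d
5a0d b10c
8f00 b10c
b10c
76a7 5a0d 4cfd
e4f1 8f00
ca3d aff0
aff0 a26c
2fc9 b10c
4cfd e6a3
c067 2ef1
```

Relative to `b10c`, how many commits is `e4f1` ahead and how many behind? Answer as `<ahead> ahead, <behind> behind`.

Reachable from e4f1: {8f00, b10c, e4f1}.
Reachable from b10c: {b10c}.
Only in e4f1's history (ahead): {8f00, e4f1} — 2.
Only in b10c's history (behind): {} — 0.

2 ahead, 0 behind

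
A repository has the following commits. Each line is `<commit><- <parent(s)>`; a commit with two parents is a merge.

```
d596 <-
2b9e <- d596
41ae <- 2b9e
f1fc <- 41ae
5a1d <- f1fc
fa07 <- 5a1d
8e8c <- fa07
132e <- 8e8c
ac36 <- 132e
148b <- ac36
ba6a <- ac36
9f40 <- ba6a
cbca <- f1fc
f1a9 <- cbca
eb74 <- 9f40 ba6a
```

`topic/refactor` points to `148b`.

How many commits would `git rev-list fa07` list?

Walking parent pointers from fa07: reachable set = {2b9e, 41ae, 5a1d, d596, f1fc, fa07}.
That is 6 commits.

6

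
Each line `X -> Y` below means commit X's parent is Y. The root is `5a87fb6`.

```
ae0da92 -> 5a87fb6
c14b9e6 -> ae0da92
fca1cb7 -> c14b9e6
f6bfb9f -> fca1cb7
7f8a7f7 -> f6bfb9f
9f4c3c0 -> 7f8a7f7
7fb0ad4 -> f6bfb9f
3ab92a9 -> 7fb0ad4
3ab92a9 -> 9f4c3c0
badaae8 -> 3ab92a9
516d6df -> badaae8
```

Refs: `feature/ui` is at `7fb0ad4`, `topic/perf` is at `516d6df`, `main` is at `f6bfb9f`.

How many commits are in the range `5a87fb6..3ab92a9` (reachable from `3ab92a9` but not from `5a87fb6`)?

Reachable from 3ab92a9: {3ab92a9, 5a87fb6, 7f8a7f7, 7fb0ad4, 9f4c3c0, ae0da92, c14b9e6, f6bfb9f, fca1cb7}.
Reachable from 5a87fb6: {5a87fb6}.
In 3ab92a9's history but not 5a87fb6's: {3ab92a9, 7f8a7f7, 7fb0ad4, 9f4c3c0, ae0da92, c14b9e6, f6bfb9f, fca1cb7} — 8 commits.

8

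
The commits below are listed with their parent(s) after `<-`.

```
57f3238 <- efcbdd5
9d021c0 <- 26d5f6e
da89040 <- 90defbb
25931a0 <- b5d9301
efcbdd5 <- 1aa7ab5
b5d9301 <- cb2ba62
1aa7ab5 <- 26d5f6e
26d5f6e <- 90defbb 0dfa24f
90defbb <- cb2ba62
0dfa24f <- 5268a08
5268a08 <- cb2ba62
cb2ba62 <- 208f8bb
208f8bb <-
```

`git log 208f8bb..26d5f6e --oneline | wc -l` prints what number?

Reachable from 26d5f6e: {0dfa24f, 208f8bb, 26d5f6e, 5268a08, 90defbb, cb2ba62}.
Reachable from 208f8bb: {208f8bb}.
In 26d5f6e's history but not 208f8bb's: {0dfa24f, 26d5f6e, 5268a08, 90defbb, cb2ba62} — 5 commits.

5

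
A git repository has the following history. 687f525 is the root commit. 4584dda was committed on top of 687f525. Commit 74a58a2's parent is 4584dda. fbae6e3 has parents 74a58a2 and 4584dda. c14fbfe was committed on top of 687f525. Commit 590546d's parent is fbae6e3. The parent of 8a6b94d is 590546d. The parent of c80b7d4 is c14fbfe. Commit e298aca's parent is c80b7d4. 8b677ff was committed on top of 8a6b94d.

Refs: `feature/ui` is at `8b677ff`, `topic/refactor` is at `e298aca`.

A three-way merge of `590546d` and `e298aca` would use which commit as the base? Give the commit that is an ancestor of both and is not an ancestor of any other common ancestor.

687f525

Ancestors of 590546d: {4584dda, 590546d, 687f525, 74a58a2, fbae6e3}.
Ancestors of e298aca: {687f525, c14fbfe, c80b7d4, e298aca}.
Common ancestors: {687f525}.
The only common ancestor is 687f525, so it is the merge base.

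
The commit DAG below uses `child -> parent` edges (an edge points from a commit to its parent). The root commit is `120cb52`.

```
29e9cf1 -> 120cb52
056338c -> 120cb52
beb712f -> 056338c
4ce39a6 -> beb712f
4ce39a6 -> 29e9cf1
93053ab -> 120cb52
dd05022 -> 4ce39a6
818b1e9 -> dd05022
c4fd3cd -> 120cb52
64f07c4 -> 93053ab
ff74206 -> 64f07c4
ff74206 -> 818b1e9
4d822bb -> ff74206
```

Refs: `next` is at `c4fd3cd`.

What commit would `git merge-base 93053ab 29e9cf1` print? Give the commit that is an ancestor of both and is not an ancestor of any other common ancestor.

Ancestors of 93053ab: {120cb52, 93053ab}.
Ancestors of 29e9cf1: {120cb52, 29e9cf1}.
Common ancestors: {120cb52}.
The only common ancestor is 120cb52, so it is the merge base.

120cb52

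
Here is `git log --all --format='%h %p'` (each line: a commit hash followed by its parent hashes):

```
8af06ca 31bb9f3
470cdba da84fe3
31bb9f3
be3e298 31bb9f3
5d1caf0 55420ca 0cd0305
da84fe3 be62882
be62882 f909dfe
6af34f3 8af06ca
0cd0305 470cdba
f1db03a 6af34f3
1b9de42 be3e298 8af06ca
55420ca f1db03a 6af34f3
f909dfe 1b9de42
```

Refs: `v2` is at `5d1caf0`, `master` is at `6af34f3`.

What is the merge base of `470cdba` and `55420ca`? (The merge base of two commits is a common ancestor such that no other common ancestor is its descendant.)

Ancestors of 470cdba: {1b9de42, 31bb9f3, 470cdba, 8af06ca, be3e298, be62882, da84fe3, f909dfe}.
Ancestors of 55420ca: {31bb9f3, 55420ca, 6af34f3, 8af06ca, f1db03a}.
Common ancestors: {31bb9f3, 8af06ca}.
Among these, 8af06ca is not an ancestor of any other common ancestor — it is the merge base.

8af06ca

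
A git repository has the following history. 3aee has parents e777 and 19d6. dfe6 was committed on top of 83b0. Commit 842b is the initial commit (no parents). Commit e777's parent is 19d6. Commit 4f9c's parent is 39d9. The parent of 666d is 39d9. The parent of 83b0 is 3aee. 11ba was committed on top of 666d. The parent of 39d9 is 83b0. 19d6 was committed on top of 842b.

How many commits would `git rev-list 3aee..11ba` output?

Reachable from 11ba: {11ba, 19d6, 39d9, 3aee, 666d, 83b0, 842b, e777}.
Reachable from 3aee: {19d6, 3aee, 842b, e777}.
In 11ba's history but not 3aee's: {11ba, 39d9, 666d, 83b0} — 4 commits.

4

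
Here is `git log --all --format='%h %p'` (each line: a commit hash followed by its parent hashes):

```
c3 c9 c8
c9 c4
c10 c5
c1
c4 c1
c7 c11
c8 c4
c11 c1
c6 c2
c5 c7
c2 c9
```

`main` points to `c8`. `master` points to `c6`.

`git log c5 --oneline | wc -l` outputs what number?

Walking parent pointers from c5: reachable set = {c1, c11, c5, c7}.
That is 4 commits.

4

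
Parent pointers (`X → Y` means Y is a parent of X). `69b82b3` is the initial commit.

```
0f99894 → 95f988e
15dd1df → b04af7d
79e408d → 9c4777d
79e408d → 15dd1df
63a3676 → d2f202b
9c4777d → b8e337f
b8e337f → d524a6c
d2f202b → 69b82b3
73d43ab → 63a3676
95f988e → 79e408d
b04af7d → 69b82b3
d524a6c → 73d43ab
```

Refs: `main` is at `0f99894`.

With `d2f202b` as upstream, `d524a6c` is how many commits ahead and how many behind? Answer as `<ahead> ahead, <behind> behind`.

Reachable from d524a6c: {63a3676, 69b82b3, 73d43ab, d2f202b, d524a6c}.
Reachable from d2f202b: {69b82b3, d2f202b}.
Only in d524a6c's history (ahead): {63a3676, 73d43ab, d524a6c} — 3.
Only in d2f202b's history (behind): {} — 0.

3 ahead, 0 behind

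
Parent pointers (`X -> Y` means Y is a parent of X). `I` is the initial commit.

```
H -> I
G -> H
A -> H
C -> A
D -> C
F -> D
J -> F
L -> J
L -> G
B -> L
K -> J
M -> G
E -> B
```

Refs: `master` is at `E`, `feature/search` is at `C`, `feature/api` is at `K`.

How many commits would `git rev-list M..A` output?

Reachable from A: {A, H, I}.
Reachable from M: {G, H, I, M}.
In A's history but not M's: {A} — 1 commit.

1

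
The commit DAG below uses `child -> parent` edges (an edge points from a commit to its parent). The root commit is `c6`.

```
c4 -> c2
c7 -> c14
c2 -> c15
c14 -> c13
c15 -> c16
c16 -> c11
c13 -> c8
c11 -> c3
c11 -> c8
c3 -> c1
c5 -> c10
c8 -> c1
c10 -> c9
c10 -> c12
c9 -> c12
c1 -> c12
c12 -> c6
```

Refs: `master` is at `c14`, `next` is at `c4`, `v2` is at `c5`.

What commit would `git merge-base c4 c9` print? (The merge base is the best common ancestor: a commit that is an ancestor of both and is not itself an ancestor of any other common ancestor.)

Ancestors of c4: {c1, c11, c12, c15, c16, c2, c3, c4, c6, c8}.
Ancestors of c9: {c12, c6, c9}.
Common ancestors: {c12, c6}.
Among these, c12 is not an ancestor of any other common ancestor — it is the merge base.

c12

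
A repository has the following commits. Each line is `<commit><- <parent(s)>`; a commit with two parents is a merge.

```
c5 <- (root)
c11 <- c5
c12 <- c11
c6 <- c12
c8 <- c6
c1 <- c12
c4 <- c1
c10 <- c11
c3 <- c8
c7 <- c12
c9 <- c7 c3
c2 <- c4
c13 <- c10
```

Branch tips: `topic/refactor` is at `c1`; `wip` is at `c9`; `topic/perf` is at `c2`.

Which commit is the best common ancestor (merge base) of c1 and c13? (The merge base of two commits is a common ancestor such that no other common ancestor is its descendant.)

Ancestors of c1: {c1, c11, c12, c5}.
Ancestors of c13: {c10, c11, c13, c5}.
Common ancestors: {c11, c5}.
Among these, c11 is not an ancestor of any other common ancestor — it is the merge base.

c11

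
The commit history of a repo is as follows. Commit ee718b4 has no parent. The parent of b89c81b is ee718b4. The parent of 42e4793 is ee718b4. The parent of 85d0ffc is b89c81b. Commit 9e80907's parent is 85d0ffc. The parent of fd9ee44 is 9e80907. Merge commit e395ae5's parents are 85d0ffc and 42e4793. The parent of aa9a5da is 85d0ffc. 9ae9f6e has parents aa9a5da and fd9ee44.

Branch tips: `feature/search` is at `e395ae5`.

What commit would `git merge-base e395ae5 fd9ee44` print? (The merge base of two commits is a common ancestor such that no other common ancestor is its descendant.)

85d0ffc

Ancestors of e395ae5: {42e4793, 85d0ffc, b89c81b, e395ae5, ee718b4}.
Ancestors of fd9ee44: {85d0ffc, 9e80907, b89c81b, ee718b4, fd9ee44}.
Common ancestors: {85d0ffc, b89c81b, ee718b4}.
Among these, 85d0ffc is not an ancestor of any other common ancestor — it is the merge base.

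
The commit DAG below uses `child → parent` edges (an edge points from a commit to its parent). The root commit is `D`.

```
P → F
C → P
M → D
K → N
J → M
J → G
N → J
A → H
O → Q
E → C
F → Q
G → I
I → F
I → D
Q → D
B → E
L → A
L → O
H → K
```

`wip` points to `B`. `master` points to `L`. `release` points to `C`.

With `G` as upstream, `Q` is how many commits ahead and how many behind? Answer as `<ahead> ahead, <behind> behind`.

Reachable from Q: {D, Q}.
Reachable from G: {D, F, G, I, Q}.
Only in Q's history (ahead): {} — 0.
Only in G's history (behind): {F, G, I} — 3.

0 ahead, 3 behind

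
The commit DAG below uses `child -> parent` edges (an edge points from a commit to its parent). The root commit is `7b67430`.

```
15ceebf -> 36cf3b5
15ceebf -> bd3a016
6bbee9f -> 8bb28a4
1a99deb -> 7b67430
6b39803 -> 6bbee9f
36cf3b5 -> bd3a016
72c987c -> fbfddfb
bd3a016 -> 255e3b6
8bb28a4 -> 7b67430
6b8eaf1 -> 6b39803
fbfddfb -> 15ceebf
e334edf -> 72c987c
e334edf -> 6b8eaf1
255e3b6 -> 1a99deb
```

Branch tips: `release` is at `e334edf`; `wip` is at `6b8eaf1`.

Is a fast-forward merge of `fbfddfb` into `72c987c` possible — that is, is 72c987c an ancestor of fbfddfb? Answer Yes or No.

No

A fast-forward from 72c987c to fbfddfb is possible iff 72c987c is an ancestor of fbfddfb.
Ancestors of fbfddfb: {15ceebf, 1a99deb, 255e3b6, 36cf3b5, 7b67430, bd3a016, fbfddfb}.
72c987c is not among them, so fast-forward is not possible.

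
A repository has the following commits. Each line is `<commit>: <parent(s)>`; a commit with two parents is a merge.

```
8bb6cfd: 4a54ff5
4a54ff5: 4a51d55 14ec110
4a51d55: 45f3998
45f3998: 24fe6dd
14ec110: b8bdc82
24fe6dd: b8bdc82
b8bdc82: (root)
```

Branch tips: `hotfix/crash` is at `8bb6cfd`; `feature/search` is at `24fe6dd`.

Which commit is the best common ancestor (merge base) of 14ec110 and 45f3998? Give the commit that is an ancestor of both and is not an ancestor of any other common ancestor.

Ancestors of 14ec110: {14ec110, b8bdc82}.
Ancestors of 45f3998: {24fe6dd, 45f3998, b8bdc82}.
Common ancestors: {b8bdc82}.
The only common ancestor is b8bdc82, so it is the merge base.

b8bdc82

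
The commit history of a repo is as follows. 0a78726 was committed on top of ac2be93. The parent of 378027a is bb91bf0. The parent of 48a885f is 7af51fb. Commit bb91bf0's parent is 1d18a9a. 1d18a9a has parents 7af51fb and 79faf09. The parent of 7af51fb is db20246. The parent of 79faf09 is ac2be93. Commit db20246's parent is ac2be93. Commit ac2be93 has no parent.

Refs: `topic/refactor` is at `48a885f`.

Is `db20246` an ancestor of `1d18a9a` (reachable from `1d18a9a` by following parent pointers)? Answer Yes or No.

Yes

Ancestors of 1d18a9a (commits reachable by following parents): {1d18a9a, 79faf09, 7af51fb, ac2be93, db20246}.
db20246 is in that set, so it is an ancestor of 1d18a9a.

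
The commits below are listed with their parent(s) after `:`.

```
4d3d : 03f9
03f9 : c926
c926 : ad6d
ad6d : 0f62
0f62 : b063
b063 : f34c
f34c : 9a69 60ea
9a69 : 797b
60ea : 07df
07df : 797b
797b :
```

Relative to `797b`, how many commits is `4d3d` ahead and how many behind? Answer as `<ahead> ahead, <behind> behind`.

Reachable from 4d3d: {03f9, 07df, 0f62, 4d3d, 60ea, 797b, 9a69, ad6d, b063, c926, f34c}.
Reachable from 797b: {797b}.
Only in 4d3d's history (ahead): {03f9, 07df, 0f62, 4d3d, 60ea, 9a69, ad6d, b063, c926, f34c} — 10.
Only in 797b's history (behind): {} — 0.

10 ahead, 0 behind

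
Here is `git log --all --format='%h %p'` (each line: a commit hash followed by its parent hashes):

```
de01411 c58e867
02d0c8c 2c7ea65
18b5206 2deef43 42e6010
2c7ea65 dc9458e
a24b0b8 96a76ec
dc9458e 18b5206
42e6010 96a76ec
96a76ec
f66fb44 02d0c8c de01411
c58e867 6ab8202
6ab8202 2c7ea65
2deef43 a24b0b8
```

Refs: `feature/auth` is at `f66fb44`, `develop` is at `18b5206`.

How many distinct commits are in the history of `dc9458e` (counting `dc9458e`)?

Walking parent pointers from dc9458e: reachable set = {18b5206, 2deef43, 42e6010, 96a76ec, a24b0b8, dc9458e}.
That is 6 commits.

6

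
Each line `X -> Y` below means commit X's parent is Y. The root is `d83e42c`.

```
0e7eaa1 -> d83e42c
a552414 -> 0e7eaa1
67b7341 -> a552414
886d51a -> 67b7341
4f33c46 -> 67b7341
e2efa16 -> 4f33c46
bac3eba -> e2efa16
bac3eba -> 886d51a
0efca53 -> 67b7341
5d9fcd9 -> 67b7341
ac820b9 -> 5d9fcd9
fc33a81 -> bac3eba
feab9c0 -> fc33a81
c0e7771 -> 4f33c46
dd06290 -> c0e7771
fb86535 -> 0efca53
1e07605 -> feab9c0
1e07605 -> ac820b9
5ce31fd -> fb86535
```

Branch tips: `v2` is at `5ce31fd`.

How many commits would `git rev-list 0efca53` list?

5

Walking parent pointers from 0efca53: reachable set = {0e7eaa1, 0efca53, 67b7341, a552414, d83e42c}.
That is 5 commits.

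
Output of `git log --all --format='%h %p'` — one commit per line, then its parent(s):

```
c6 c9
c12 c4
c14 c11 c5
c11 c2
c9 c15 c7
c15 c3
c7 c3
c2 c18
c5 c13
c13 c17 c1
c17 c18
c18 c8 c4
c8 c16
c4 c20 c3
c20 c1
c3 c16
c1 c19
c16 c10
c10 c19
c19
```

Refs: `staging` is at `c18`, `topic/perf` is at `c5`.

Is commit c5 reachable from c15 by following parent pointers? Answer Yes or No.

No

Ancestors of c15: {c10, c15, c16, c19, c3}.
c5 is not in that set, so it is not an ancestor of c15.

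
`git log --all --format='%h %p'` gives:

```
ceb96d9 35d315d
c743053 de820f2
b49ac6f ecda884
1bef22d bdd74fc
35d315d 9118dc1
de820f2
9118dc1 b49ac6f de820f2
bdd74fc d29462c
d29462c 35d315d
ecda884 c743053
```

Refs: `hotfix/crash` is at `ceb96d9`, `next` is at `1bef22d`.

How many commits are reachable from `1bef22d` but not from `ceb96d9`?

Reachable from 1bef22d: {1bef22d, 35d315d, 9118dc1, b49ac6f, bdd74fc, c743053, d29462c, de820f2, ecda884}.
Reachable from ceb96d9: {35d315d, 9118dc1, b49ac6f, c743053, ceb96d9, de820f2, ecda884}.
In 1bef22d's history but not ceb96d9's: {1bef22d, bdd74fc, d29462c} — 3 commits.

3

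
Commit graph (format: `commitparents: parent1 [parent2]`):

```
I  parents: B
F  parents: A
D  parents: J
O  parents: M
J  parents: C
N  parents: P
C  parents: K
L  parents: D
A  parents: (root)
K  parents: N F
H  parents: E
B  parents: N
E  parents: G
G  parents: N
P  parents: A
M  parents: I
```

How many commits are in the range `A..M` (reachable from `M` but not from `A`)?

5

Reachable from M: {A, B, I, M, N, P}.
Reachable from A: {A}.
In M's history but not A's: {B, I, M, N, P} — 5 commits.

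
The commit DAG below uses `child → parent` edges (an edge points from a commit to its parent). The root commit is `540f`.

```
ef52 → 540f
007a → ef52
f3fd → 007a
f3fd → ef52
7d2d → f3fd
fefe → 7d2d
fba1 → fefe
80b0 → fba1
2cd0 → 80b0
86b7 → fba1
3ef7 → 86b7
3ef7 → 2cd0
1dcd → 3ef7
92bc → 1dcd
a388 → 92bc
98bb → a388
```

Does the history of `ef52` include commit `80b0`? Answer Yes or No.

Ancestors of ef52: {540f, ef52}.
80b0 is not in that set, so it is not an ancestor of ef52.

No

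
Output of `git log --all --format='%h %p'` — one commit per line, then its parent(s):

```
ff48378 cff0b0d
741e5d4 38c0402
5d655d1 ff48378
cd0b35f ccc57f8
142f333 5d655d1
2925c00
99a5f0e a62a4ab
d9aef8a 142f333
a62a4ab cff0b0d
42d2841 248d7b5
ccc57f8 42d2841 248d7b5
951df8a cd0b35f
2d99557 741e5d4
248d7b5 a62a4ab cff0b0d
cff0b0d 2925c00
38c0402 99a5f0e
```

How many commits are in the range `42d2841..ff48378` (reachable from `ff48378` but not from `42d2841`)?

Reachable from ff48378: {2925c00, cff0b0d, ff48378}.
Reachable from 42d2841: {248d7b5, 2925c00, 42d2841, a62a4ab, cff0b0d}.
In ff48378's history but not 42d2841's: {ff48378} — 1 commit.

1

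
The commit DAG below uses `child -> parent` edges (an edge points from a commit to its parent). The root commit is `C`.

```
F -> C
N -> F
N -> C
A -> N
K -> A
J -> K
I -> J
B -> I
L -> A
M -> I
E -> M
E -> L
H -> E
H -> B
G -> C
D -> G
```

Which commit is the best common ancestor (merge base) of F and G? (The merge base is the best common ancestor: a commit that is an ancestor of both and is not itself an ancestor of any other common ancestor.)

Ancestors of F: {C, F}.
Ancestors of G: {C, G}.
Common ancestors: {C}.
The only common ancestor is C, so it is the merge base.

C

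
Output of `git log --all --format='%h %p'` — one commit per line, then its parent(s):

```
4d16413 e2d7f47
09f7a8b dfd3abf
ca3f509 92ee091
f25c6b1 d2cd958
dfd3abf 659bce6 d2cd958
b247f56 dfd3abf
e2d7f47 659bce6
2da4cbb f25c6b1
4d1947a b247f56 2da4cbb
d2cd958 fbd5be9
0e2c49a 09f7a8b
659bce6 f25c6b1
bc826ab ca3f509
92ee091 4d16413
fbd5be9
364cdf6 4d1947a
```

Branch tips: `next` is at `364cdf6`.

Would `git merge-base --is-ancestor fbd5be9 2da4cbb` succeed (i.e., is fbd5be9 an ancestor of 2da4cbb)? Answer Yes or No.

Ancestors of 2da4cbb (commits reachable by following parents): {2da4cbb, d2cd958, f25c6b1, fbd5be9}.
fbd5be9 is in that set, so it is an ancestor of 2da4cbb.

Yes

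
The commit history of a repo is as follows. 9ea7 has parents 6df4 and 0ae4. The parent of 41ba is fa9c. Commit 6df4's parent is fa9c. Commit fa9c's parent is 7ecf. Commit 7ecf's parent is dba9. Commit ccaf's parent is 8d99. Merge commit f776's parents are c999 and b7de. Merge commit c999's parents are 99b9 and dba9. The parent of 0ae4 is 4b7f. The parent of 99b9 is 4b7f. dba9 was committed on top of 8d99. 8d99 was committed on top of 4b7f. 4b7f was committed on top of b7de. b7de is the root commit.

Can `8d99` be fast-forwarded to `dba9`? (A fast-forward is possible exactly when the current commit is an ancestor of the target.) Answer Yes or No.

A fast-forward from 8d99 to dba9 is possible iff 8d99 is an ancestor of dba9.
Ancestors of dba9: {4b7f, 8d99, b7de, dba9}.
8d99 is among them, so fast-forward is possible.

Yes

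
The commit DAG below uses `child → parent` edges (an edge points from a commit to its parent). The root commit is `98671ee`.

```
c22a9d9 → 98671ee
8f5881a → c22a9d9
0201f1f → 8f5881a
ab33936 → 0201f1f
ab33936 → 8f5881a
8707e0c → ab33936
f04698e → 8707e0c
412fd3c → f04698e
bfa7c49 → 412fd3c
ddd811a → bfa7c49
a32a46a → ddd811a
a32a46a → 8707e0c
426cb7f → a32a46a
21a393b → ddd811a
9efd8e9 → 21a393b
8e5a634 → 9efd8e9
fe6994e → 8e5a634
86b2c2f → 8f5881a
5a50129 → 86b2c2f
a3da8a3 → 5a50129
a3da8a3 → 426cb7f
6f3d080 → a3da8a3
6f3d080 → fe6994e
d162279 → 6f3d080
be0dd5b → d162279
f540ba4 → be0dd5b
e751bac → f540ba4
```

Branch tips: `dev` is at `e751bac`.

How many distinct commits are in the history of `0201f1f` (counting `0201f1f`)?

Walking parent pointers from 0201f1f: reachable set = {0201f1f, 8f5881a, 98671ee, c22a9d9}.
That is 4 commits.

4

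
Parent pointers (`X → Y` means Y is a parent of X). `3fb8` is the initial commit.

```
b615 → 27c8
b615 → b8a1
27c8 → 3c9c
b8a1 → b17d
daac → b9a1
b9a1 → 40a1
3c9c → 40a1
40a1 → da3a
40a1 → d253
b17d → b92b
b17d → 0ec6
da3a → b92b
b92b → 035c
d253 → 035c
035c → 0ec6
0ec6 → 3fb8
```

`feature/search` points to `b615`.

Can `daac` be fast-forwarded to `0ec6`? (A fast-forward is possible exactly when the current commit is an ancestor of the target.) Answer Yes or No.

A fast-forward from daac to 0ec6 is possible iff daac is an ancestor of 0ec6.
Ancestors of 0ec6: {0ec6, 3fb8}.
daac is not among them, so fast-forward is not possible.

No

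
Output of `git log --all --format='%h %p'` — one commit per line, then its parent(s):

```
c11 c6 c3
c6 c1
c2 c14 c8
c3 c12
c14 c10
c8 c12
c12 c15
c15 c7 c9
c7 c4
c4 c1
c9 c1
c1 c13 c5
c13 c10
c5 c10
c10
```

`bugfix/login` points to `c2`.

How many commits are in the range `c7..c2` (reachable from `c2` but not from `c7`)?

6

Reachable from c2: {c1, c10, c12, c13, c14, c15, c2, c4, c5, c7, c8, c9}.
Reachable from c7: {c1, c10, c13, c4, c5, c7}.
In c2's history but not c7's: {c12, c14, c15, c2, c8, c9} — 6 commits.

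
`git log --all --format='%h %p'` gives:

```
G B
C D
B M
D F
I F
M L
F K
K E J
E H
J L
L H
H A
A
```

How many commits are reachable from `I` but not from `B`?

5

Reachable from I: {A, E, F, H, I, J, K, L}.
Reachable from B: {A, B, H, L, M}.
In I's history but not B's: {E, F, I, J, K} — 5 commits.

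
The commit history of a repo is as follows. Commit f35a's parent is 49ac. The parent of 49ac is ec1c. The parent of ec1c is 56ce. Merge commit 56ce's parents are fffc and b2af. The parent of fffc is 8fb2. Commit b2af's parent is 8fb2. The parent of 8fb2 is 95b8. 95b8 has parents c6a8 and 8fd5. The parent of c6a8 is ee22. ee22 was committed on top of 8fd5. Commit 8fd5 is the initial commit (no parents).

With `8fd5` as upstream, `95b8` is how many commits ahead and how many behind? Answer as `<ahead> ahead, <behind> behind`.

Reachable from 95b8: {8fd5, 95b8, c6a8, ee22}.
Reachable from 8fd5: {8fd5}.
Only in 95b8's history (ahead): {95b8, c6a8, ee22} — 3.
Only in 8fd5's history (behind): {} — 0.

3 ahead, 0 behind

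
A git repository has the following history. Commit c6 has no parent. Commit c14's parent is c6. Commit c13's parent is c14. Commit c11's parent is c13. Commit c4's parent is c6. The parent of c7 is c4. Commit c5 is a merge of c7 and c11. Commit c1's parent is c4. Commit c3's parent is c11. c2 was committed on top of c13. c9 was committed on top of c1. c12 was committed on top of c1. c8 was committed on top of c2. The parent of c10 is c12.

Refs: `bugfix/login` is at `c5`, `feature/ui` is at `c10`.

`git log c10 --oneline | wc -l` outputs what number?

Walking parent pointers from c10: reachable set = {c1, c10, c12, c4, c6}.
That is 5 commits.

5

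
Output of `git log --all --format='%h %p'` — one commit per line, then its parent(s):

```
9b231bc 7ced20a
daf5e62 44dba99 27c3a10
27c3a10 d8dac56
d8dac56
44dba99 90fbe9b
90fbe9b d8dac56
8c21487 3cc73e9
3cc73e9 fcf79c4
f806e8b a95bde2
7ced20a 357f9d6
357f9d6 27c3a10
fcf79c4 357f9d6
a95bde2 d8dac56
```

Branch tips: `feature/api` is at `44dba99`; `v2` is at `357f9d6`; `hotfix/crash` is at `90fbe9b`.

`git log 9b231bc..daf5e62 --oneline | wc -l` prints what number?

3

Reachable from daf5e62: {27c3a10, 44dba99, 90fbe9b, d8dac56, daf5e62}.
Reachable from 9b231bc: {27c3a10, 357f9d6, 7ced20a, 9b231bc, d8dac56}.
In daf5e62's history but not 9b231bc's: {44dba99, 90fbe9b, daf5e62} — 3 commits.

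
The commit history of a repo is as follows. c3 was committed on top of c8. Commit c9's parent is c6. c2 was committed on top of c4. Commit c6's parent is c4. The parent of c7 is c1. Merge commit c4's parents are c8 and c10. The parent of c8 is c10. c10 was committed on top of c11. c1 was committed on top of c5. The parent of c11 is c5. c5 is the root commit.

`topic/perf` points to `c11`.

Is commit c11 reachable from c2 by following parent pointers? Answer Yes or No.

Yes

Ancestors of c2 (commits reachable by following parents): {c10, c11, c2, c4, c5, c8}.
c11 is in that set, so it is an ancestor of c2.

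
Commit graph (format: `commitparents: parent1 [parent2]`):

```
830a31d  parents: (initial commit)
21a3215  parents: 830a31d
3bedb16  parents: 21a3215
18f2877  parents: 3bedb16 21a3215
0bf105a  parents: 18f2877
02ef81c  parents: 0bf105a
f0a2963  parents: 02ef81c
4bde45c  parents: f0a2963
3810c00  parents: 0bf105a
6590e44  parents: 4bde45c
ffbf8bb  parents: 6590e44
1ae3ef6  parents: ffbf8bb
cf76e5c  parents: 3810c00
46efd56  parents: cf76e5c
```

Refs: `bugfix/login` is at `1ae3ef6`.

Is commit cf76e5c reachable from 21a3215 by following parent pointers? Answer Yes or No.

Ancestors of 21a3215: {21a3215, 830a31d}.
cf76e5c is not in that set, so it is not an ancestor of 21a3215.

No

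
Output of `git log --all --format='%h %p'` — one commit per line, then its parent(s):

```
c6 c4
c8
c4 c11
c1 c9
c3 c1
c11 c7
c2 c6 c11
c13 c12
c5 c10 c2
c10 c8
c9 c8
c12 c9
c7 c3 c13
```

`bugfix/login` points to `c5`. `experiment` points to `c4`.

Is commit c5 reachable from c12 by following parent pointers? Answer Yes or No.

No

Ancestors of c12: {c12, c8, c9}.
c5 is not in that set, so it is not an ancestor of c12.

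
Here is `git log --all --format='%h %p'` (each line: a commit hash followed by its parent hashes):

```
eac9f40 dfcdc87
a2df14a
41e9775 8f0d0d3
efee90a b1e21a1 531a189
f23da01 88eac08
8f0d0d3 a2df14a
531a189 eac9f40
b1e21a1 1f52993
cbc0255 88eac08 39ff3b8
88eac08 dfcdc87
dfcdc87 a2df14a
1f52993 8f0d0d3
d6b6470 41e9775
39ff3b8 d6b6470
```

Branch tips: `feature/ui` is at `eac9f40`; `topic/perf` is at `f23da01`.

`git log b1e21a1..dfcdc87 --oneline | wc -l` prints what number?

Reachable from dfcdc87: {a2df14a, dfcdc87}.
Reachable from b1e21a1: {1f52993, 8f0d0d3, a2df14a, b1e21a1}.
In dfcdc87's history but not b1e21a1's: {dfcdc87} — 1 commit.

1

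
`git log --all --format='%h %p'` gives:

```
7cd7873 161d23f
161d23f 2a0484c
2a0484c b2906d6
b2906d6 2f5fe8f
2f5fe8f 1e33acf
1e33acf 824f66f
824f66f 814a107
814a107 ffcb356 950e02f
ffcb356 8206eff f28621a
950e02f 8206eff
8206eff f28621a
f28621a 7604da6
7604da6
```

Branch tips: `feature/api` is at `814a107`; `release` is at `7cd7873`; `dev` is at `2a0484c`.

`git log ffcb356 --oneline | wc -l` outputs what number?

Walking parent pointers from ffcb356: reachable set = {7604da6, 8206eff, f28621a, ffcb356}.
That is 4 commits.

4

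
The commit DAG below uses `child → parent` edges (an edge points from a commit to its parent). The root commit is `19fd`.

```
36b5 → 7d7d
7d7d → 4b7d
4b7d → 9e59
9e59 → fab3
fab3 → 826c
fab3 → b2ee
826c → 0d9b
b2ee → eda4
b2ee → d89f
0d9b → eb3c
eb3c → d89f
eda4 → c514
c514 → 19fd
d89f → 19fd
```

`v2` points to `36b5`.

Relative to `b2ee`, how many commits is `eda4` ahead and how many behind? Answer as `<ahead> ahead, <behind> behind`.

0 ahead, 2 behind

Reachable from eda4: {19fd, c514, eda4}.
Reachable from b2ee: {19fd, b2ee, c514, d89f, eda4}.
Only in eda4's history (ahead): {} — 0.
Only in b2ee's history (behind): {b2ee, d89f} — 2.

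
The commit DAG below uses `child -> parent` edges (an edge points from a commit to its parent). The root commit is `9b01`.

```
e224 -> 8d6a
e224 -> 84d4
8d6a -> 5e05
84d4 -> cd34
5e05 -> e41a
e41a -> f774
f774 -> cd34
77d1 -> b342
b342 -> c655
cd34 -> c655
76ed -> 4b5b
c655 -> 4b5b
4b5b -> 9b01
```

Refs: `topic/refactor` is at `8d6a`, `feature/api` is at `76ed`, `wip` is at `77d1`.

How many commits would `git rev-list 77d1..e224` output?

Reachable from e224: {4b5b, 5e05, 84d4, 8d6a, 9b01, c655, cd34, e224, e41a, f774}.
Reachable from 77d1: {4b5b, 77d1, 9b01, b342, c655}.
In e224's history but not 77d1's: {5e05, 84d4, 8d6a, cd34, e224, e41a, f774} — 7 commits.

7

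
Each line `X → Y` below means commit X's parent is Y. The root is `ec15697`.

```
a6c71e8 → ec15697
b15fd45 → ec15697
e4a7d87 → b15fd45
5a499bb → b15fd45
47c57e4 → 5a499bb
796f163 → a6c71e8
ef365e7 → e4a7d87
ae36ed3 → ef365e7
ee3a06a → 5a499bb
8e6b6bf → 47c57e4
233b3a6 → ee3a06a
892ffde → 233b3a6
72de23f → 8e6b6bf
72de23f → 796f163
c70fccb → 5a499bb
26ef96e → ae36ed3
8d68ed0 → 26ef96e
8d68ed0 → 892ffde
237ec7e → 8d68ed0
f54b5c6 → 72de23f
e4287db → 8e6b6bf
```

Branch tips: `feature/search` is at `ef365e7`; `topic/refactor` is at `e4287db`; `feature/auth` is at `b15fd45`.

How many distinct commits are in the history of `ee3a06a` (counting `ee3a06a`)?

4

Walking parent pointers from ee3a06a: reachable set = {5a499bb, b15fd45, ec15697, ee3a06a}.
That is 4 commits.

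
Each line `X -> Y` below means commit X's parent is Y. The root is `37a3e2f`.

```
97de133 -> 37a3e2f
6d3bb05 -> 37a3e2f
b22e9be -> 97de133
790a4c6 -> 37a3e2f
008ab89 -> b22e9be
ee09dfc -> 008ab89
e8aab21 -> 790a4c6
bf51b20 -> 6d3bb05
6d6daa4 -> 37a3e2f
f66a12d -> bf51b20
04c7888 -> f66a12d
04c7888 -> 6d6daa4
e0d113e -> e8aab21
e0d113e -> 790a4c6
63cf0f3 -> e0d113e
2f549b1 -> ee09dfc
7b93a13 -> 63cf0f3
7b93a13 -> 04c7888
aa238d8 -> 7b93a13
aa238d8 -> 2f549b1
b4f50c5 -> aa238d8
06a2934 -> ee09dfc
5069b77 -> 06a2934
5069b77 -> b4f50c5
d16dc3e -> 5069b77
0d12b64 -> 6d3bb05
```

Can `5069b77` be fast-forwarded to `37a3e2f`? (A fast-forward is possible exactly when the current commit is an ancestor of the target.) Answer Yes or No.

No

A fast-forward from 5069b77 to 37a3e2f is possible iff 5069b77 is an ancestor of 37a3e2f.
Ancestors of 37a3e2f: {37a3e2f}.
5069b77 is not among them, so fast-forward is not possible.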